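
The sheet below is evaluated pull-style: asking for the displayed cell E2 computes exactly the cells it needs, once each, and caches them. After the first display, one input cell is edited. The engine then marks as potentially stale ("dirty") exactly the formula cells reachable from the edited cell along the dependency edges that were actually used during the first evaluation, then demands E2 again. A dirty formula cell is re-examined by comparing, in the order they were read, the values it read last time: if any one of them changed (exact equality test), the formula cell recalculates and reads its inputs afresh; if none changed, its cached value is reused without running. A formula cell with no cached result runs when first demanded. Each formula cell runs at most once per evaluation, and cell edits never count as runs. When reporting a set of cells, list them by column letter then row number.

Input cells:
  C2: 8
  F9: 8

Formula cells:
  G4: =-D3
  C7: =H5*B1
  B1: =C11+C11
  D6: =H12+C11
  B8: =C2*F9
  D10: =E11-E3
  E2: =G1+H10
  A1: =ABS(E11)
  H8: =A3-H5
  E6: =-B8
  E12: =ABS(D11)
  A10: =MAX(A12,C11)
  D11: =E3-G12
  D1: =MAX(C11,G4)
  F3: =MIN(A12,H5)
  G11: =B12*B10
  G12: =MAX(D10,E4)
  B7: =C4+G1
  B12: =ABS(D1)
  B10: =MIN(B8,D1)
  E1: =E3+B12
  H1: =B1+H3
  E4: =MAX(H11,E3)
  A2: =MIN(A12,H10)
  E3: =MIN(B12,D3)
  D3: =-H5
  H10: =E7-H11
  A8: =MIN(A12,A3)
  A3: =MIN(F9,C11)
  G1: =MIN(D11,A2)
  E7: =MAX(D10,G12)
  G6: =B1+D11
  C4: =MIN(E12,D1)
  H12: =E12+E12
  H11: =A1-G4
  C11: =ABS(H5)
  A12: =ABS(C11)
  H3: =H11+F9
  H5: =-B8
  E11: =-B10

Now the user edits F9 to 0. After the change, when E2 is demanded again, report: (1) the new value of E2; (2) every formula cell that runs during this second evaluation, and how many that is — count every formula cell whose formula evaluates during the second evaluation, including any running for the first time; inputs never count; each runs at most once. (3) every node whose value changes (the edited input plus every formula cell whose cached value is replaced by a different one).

Demanding E2 again yields 0.
22 formula cells run: A1, A2, A12, B8, B10, B12, C11, D1, D3, D10, D11, E2, E3, E4, E7, E11, G1, G4, G12, H5, H10, H11.
The nodes whose values change: A1, A12, B8, B10, B12, C11, D1, D3, D10, D11, E2, E3, E4, E7, E11, F9, G1, G4, G12, H5, H11.

First demand of the output computes:
  B8 = 8 * 8 = 64
  H5 = -(64) = -64
  C11 = ABS(-64) = 64
  A12 = ABS(64) = 64
  D3 = -(-64) = 64
  G4 = -(64) = -64
  D1 = MAX(64, -64) = 64
  B10 = MIN(64, 64) = 64
  B12 = ABS(64) = 64
  E3 = MIN(64, 64) = 64
  E11 = -(64) = -64
  A1 = ABS(-64) = 64
  D10 = -64 - 64 = -128
  H11 = 64 - -64 = 128
  E4 = MAX(128, 64) = 128
  G12 = MAX(-128, 128) = 128
  D11 = 64 - 128 = -64
  E7 = MAX(-128, 128) = 128
  H10 = 128 - 128 = 0
  A2 = MIN(64, 0) = 0
  G1 = MIN(-64, 0) = -64
  E2 = -64 + 0 = -64

After the edit, cleaning proceeds:
  B8: a read changed (F9 8->0) — executes, giving 0.
  H5: a read changed (B8 64->0) — executes, giving 0.
  C11: a read changed (H5 -64->0) — executes, giving 0.
  A12: a read changed (C11 64->0) — executes, giving 0.
  D3: a read changed (H5 -64->0) — executes, giving 0.
  G4: a read changed (D3 64->0) — executes, giving 0.
  D1: a read changed (C11 64->0; G4 -64->0) — executes, giving 0.
  B10: a read changed (B8 64->0; D1 64->0) — executes, giving 0.
  B12: a read changed (D1 64->0) — executes, giving 0.
  E3: a read changed (B12 64->0; D3 64->0) — executes, giving 0.
  E11: a read changed (B10 64->0) — executes, giving 0.
  A1: a read changed (E11 -64->0) — executes, giving 0.
  D10: a read changed (E11 -64->0; E3 64->0) — executes, giving 0.
  H11: a read changed (A1 64->0; G4 -64->0) — executes, giving 0.
  E4: a read changed (H11 128->0; E3 64->0) — executes, giving 0.
  G12: a read changed (D10 -128->0; E4 128->0) — executes, giving 0.
  D11: a read changed (E3 64->0; G12 128->0) — executes, giving 0.
  E7: a read changed (D10 -128->0; G12 128->0) — executes, giving 0.
  H10: a read changed (E7 128->0; H11 128->0) — executes, giving 0 — identical to its old value.
  A2: a read changed (A12 64->0) — executes, giving 0 — identical to its old value.
  G1: a read changed (D11 -64->0) — executes, giving 0.
  E2: a read changed (G1 -64->0) — executes, giving 0.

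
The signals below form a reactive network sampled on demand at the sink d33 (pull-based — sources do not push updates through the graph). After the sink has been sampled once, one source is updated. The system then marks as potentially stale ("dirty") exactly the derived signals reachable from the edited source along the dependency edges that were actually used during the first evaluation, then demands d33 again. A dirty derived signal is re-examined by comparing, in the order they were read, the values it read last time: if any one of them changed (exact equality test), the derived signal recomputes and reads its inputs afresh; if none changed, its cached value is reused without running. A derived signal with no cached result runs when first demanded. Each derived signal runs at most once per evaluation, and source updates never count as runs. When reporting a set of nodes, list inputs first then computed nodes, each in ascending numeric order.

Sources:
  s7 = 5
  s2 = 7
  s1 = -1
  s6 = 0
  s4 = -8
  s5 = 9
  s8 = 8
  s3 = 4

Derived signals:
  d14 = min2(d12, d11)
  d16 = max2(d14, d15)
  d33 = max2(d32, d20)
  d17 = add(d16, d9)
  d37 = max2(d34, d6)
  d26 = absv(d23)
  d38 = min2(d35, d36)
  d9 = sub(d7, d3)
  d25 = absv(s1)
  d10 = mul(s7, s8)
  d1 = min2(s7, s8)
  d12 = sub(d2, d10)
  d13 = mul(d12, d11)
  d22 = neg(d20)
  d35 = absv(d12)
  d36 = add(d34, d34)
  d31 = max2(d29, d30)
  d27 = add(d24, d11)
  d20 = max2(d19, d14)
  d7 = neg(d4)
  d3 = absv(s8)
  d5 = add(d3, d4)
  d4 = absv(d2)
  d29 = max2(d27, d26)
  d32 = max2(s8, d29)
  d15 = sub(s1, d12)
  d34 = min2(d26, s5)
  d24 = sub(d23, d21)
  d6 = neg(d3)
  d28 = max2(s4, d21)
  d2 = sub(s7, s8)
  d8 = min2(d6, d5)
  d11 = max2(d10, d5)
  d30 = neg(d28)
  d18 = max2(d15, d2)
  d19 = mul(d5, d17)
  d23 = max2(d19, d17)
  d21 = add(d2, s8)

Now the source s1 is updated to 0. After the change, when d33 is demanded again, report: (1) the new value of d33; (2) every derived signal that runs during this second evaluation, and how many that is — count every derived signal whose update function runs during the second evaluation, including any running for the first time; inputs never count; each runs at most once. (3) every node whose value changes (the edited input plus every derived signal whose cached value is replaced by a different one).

Initial pass — values computed on the first demand:
  d2 = sub(5, 8) = -3
  d3 = absv(8) = 8
  d4 = absv(-3) = 3
  d5 = add(8, 3) = 11
  d7 = neg(3) = -3
  d9 = sub(-3, 8) = -11
  d10 = mul(5, 8) = 40
  d11 = max2(40, 11) = 40
  d12 = sub(-3, 40) = -43
  d14 = min2(-43, 40) = -43
  d15 = sub(-1, -43) = 42
  d16 = max2(-43, 42) = 42
  d17 = add(42, -11) = 31
  d19 = mul(11, 31) = 341
  d20 = max2(341, -43) = 341
  d21 = add(-3, 8) = 5
  d23 = max2(341, 31) = 341
  d24 = sub(341, 5) = 336
  d26 = absv(341) = 341
  d27 = add(336, 40) = 376
  d29 = max2(376, 341) = 376
  d32 = max2(8, 376) = 376
  d33 = max2(376, 341) = 376

Second demand — change propagation:
  d15: re-runs because s1 -1->0; new result 43.
  d16: re-runs because d15 42->43; new result 43.
  d17: re-runs because d16 42->43; new result 32.
  d19: re-runs because d17 31->32; new result 352.
  d20: re-runs because d19 341->352; new result 352.
  d23: re-runs because d19 341->352; d17 31->32; new result 352.
  d24: re-runs because d23 341->352; new result 347.
  d26: re-runs because d23 341->352; new result 352.
  d27: re-runs because d24 336->347; new result 387.
  d29: re-runs because d27 376->387; d26 341->352; new result 387.
  d32: re-runs because d29 376->387; new result 387.
  d33: re-runs because d32 376->387; d20 341->352; new result 387.

d33 now evaluates to 387.
Run set: d15, d16, d17, d19, d20, d23, d24, d26, d27, d29, d32, d33 (12 run).
Changed values: s1, d15, d16, d17, d19, d20, d23, d24, d26, d27, d29, d32, d33.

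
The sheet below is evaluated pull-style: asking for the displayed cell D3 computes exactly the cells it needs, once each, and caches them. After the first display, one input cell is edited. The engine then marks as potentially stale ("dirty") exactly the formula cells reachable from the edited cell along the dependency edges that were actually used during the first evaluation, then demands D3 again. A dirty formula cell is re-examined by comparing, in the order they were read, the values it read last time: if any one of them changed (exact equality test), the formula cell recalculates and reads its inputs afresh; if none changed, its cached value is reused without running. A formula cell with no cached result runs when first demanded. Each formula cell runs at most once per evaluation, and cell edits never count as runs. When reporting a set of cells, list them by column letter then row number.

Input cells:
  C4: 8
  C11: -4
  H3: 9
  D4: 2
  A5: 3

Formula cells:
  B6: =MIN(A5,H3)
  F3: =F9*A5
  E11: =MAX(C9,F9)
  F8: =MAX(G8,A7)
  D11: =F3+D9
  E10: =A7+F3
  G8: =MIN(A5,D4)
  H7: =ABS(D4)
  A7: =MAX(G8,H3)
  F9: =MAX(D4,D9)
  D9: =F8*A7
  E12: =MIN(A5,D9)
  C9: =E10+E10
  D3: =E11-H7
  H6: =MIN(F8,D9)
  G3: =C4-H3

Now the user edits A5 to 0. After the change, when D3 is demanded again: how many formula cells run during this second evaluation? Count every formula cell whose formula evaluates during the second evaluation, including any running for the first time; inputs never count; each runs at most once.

8 formula cells run: A7, C9, D3, E10, E11, F3, F8, G8.
Note where the cutoff bites: D9 is checked, finds nothing changed, and keeps its cache.

First demand of the output computes:
  G8 = MIN(3, 2) = 2
  A7 = MAX(2, 9) = 9
  F8 = MAX(2, 9) = 9
  D9 = 9 * 9 = 81
  F9 = MAX(2, 81) = 81
  F3 = 81 * 3 = 243
  E10 = 9 + 243 = 252
  C9 = 252 + 252 = 504
  E11 = MAX(504, 81) = 504
  H7 = ABS(2) = 2
  D3 = 504 - 2 = 502

After the edit, cleaning proceeds:
  G8: a read changed (A5 3->0) — executes, giving 0.
  A7: a read changed (G8 2->0) — executes, giving 9 — identical to its old value.
  F8: a read changed (G8 2->0) — executes, giving 9 — identical to its old value.
  D9: dirty, but its reads are unchanged (F8 unchanged, A7 unchanged); cached 81 stands.
  F9: dirty, but its reads are unchanged (D4 unchanged, D9 unchanged); cached 81 stands.
  F3: a read changed (A5 3->0) — executes, giving 0.
  E10: a read changed (F3 243->0) — executes, giving 9.
  C9: a read changed (E10 252->9; E10 252->9) — executes, giving 18.
  E11: a read changed (C9 504->18) — executes, giving 81.
  D3: a read changed (E11 504->81) — executes, giving 79.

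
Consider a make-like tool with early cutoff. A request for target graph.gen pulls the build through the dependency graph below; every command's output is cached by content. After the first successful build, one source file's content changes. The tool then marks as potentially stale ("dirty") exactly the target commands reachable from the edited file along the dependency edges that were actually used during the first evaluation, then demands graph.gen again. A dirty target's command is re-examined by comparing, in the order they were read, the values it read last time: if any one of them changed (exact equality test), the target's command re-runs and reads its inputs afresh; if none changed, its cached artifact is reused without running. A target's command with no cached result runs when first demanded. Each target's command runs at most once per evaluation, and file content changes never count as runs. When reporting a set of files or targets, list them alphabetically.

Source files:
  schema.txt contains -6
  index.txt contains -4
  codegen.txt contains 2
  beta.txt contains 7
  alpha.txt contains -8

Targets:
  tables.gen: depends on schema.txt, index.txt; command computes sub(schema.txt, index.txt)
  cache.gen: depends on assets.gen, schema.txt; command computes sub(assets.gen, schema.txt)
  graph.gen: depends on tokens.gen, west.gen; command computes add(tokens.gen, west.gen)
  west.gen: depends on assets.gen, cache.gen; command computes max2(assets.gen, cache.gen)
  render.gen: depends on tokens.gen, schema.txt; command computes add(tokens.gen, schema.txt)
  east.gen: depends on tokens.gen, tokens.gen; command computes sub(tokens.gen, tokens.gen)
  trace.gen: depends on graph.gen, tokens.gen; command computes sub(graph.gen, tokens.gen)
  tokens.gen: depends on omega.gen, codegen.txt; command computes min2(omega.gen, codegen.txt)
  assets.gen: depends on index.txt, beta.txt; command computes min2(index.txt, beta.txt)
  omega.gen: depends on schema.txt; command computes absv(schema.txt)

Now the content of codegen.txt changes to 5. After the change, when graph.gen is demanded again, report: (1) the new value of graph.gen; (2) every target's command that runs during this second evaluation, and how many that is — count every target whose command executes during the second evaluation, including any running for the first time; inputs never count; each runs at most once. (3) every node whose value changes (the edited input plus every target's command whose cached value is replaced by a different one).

Demanding graph.gen again yields 7.
2 target commands run: graph.gen, tokens.gen.
The nodes whose values change: codegen.txt, graph.gen, tokens.gen.

First demand of the output computes:
  assets.gen = min2(-4, 7) = -4
  cache.gen = sub(-4, -6) = 2
  omega.gen = absv(-6) = 6
  tokens.gen = min2(6, 2) = 2
  west.gen = max2(-4, 2) = 2
  graph.gen = add(2, 2) = 4

After the edit, cleaning proceeds:
  tokens.gen: a read changed (codegen.txt 2->5) — executes, giving 5.
  graph.gen: a read changed (tokens.gen 2->5) — executes, giving 7.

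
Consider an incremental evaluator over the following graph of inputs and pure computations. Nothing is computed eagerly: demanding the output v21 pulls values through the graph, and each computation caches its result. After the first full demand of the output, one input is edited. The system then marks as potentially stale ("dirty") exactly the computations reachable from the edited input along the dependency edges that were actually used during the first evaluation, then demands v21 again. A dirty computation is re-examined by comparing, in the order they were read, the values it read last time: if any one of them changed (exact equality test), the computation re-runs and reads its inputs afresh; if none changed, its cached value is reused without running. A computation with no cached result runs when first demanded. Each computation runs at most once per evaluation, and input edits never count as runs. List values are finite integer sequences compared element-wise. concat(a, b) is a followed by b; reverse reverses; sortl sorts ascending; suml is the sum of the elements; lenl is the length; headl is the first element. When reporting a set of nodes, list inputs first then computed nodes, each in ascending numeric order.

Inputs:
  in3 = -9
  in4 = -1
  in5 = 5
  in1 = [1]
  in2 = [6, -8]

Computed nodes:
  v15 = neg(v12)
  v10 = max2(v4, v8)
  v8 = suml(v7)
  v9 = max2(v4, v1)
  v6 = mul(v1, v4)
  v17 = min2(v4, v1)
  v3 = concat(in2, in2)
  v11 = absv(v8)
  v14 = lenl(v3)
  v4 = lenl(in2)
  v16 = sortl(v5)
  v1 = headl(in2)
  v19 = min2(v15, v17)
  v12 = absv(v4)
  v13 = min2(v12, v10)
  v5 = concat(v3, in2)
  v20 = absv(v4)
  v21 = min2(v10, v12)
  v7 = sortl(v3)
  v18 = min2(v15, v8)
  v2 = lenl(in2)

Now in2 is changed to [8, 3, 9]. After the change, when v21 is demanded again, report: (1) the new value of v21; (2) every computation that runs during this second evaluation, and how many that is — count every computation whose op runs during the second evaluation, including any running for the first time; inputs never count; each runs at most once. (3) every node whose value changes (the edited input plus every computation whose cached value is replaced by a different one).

v21 now evaluates to 3.
Run set: v3, v4, v7, v8, v10, v12, v21 (7 run).
Changed values: in2, v3, v4, v7, v8, v10, v12, v21.

Initial pass — values computed on the first demand:
  v3 = concat([6, -8], [6, -8]) = [6, -8, 6, -8]
  v4 = lenl([6, -8]) = 2
  v7 = sortl([6, -8, 6, -8]) = [-8, -8, 6, 6]
  v8 = suml([-8, -8, 6, 6]) = -4
  v10 = max2(2, -4) = 2
  v12 = absv(2) = 2
  v21 = min2(2, 2) = 2

Second demand — change propagation:
  v3: re-runs because in2 [6, -8]->[8, 3, 9]; in2 [6, -8]->[8, 3, 9]; new result [8, 3, 9, 8, 3, 9].
  v4: re-runs because in2 [6, -8]->[8, 3, 9]; new result 3.
  v7: re-runs because v3 [6, -8, 6, -8]->[8, 3, 9, 8, 3, 9]; new result [3, 3, 8, 8, 9, 9].
  v8: re-runs because v7 [-8, -8, 6, 6]->[3, 3, 8, 8, 9, 9]; new result 40.
  v10: re-runs because v4 2->3; v8 -4->40; new result 40.
  v12: re-runs because v4 2->3; new result 3.
  v21: re-runs because v10 2->40; v12 2->3; new result 3.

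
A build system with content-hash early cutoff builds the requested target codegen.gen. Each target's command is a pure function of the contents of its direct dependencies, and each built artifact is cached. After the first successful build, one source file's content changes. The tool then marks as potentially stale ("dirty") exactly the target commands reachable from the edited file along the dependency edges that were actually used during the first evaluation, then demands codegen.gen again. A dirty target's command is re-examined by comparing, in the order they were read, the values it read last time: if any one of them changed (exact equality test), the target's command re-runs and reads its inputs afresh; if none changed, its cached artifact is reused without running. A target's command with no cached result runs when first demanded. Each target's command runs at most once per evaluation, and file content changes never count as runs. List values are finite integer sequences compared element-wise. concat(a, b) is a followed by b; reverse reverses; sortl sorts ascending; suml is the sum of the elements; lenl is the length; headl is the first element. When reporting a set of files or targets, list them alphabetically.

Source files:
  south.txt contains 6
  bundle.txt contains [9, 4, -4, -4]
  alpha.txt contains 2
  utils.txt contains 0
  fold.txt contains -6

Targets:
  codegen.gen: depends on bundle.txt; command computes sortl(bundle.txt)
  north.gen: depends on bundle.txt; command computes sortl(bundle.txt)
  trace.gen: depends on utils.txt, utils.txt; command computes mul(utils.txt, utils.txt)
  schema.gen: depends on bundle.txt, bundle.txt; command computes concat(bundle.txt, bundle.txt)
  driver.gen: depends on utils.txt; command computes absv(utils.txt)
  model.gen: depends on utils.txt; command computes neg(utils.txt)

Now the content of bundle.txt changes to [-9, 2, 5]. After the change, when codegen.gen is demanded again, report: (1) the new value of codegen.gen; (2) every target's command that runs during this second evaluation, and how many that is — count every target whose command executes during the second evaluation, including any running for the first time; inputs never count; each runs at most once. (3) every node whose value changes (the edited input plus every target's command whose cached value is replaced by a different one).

First evaluation (everything demanded from the output):
  codegen.gen = sortl([9, 4, -4, -4]) = [-4, -4, 4, 9]

Propagation after the edit:
  codegen.gen: runs — bundle.txt [9, 4, -4, -4]->[-9, 2, 5]; result [-9, 2, 5].

New value of codegen.gen: [-9, 2, 5].
Target commands that run: codegen.gen — 1 in total.
Values that change: bundle.txt, codegen.gen.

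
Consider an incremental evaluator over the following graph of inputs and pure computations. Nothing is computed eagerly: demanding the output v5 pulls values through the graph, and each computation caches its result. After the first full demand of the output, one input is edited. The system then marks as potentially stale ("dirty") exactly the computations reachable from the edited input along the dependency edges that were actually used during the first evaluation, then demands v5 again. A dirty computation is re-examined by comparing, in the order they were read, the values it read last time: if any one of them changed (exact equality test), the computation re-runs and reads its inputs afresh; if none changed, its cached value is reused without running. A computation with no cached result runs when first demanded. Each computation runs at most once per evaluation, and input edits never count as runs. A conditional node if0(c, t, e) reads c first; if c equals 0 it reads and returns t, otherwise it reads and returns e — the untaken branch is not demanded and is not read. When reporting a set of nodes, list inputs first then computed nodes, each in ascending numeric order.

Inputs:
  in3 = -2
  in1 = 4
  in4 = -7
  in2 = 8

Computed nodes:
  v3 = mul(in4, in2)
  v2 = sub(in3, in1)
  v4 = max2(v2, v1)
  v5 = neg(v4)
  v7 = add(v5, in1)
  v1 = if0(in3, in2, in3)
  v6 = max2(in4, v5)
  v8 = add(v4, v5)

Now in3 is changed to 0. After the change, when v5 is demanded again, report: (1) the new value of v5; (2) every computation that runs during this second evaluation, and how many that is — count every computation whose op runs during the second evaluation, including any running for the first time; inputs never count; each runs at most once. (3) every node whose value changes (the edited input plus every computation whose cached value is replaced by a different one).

Initial pass — values computed on the first demand:
  v1 = if0(in3=-2 -> else branch in3) = -2
  v2 = sub(-2, 4) = -6
  v4 = max2(-6, -2) = -2
  v5 = neg(-2) = 2

Second demand — change propagation:
  v1: re-runs because in3 -2->0; in3 -2->0; new result 8.
  v2: re-runs because in3 -2->0; new result -4.
  v4: re-runs because v2 -6->-4; v1 -2->8; new result 8.
  v5: re-runs because v4 -2->8; new result -8.

v5 now evaluates to -8.
Run set: v1, v2, v4, v5 (4 run).
Changed values: in3, v1, v2, v4, v5.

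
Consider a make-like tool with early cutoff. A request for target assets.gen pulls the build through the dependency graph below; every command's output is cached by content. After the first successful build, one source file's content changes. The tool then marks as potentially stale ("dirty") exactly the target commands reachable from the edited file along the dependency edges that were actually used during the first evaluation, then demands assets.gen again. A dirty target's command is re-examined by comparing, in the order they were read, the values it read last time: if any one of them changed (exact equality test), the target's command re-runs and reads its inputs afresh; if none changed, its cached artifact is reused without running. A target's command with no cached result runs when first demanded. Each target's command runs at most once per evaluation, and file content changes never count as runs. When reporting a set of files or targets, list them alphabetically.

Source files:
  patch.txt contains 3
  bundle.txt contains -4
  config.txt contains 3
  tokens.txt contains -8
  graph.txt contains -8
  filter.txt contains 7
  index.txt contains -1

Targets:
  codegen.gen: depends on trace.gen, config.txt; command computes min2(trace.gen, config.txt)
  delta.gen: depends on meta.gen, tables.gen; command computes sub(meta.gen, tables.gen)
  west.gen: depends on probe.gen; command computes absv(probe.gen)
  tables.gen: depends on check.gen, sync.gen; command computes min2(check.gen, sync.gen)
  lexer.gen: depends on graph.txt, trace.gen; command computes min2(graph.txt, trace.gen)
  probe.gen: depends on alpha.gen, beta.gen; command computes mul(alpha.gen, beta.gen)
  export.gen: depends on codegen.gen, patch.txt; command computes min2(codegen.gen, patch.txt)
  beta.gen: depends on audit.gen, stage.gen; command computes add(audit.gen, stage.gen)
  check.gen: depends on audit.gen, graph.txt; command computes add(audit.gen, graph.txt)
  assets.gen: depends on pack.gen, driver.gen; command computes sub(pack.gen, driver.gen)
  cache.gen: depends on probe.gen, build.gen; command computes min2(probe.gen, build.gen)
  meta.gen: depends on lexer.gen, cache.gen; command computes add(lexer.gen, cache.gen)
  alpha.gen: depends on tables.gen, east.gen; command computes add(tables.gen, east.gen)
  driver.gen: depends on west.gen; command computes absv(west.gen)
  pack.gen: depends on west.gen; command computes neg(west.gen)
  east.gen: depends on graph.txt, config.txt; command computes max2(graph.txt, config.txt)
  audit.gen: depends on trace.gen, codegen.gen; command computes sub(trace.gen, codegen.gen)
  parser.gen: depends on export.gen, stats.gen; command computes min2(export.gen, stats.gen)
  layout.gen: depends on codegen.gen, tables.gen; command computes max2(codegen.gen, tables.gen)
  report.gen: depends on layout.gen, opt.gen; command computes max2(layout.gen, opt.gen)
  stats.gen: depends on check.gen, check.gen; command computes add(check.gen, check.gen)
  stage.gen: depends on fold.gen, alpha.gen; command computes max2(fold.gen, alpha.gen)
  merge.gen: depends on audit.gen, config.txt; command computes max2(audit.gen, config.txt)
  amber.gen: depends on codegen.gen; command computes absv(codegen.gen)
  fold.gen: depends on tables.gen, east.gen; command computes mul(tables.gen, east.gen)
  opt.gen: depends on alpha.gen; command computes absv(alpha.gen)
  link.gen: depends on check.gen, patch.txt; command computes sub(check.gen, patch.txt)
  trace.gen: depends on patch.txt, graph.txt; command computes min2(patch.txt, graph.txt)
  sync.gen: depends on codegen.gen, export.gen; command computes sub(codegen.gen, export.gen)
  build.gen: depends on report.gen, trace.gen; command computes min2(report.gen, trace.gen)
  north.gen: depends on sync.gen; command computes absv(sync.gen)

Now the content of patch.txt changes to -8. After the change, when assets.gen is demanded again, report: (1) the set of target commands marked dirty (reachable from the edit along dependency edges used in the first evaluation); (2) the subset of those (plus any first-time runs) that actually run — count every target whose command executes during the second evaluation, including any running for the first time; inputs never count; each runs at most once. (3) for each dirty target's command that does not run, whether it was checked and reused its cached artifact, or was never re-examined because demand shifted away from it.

The edit dirties: alpha.gen, assets.gen, audit.gen, beta.gen, check.gen, codegen.gen, driver.gen, export.gen, fold.gen, pack.gen, probe.gen, stage.gen, sync.gen, tables.gen, trace.gen, west.gen.
2 target commands run: export.gen, trace.gen.
Cache hits after checking: alpha.gen, assets.gen, audit.gen, beta.gen, check.gen, codegen.gen, driver.gen, fold.gen, pack.gen, probe.gen, stage.gen, sync.gen, tables.gen, west.gen.
Note where the cutoff bites: codegen.gen is checked, finds nothing changed, and keeps its cache.

First demand of the output computes:
  east.gen = max2(-8, 3) = 3
  trace.gen = min2(3, -8) = -8
  codegen.gen = min2(-8, 3) = -8
  audit.gen = sub(-8, -8) = 0
  check.gen = add(0, -8) = -8
  export.gen = min2(-8, 3) = -8
  sync.gen = sub(-8, -8) = 0
  tables.gen = min2(-8, 0) = -8
  alpha.gen = add(-8, 3) = -5
  fold.gen = mul(-8, 3) = -24
  stage.gen = max2(-24, -5) = -5
  beta.gen = add(0, -5) = -5
  probe.gen = mul(-5, -5) = 25
  west.gen = absv(25) = 25
  driver.gen = absv(25) = 25
  pack.gen = neg(25) = -25
  assets.gen = sub(-25, 25) = -50

After the edit, cleaning proceeds:
  trace.gen: a read changed (patch.txt 3->-8) — executes, giving -8 — identical to its old value.
  codegen.gen: dirty, but its reads are unchanged (trace.gen unchanged, config.txt unchanged); cached -8 stands.
  audit.gen: dirty, but its reads are unchanged (trace.gen unchanged, codegen.gen unchanged); cached 0 stands.
  check.gen: dirty, but its reads are unchanged (audit.gen unchanged, graph.txt unchanged); cached -8 stands.
  export.gen: a read changed (patch.txt 3->-8) — executes, giving -8 — identical to its old value.
  sync.gen: dirty, but its reads are unchanged (codegen.gen unchanged, export.gen unchanged); cached 0 stands.
  tables.gen: dirty, but its reads are unchanged (check.gen unchanged, sync.gen unchanged); cached -8 stands.
  alpha.gen: dirty, but its reads are unchanged (tables.gen unchanged, east.gen unchanged); cached -5 stands.
  fold.gen: dirty, but its reads are unchanged (tables.gen unchanged, east.gen unchanged); cached -24 stands.
  stage.gen: dirty, but its reads are unchanged (fold.gen unchanged, alpha.gen unchanged); cached -5 stands.
  beta.gen: dirty, but its reads are unchanged (audit.gen unchanged, stage.gen unchanged); cached -5 stands.
  probe.gen: dirty, but its reads are unchanged (alpha.gen unchanged, beta.gen unchanged); cached 25 stands.
  west.gen: dirty, but its reads are unchanged (probe.gen unchanged); cached 25 stands.
  driver.gen: dirty, but its reads are unchanged (west.gen unchanged); cached 25 stands.
  pack.gen: dirty, but its reads are unchanged (west.gen unchanged); cached -25 stands.
  assets.gen: dirty, but its reads are unchanged (pack.gen unchanged, driver.gen unchanged); cached -50 stands.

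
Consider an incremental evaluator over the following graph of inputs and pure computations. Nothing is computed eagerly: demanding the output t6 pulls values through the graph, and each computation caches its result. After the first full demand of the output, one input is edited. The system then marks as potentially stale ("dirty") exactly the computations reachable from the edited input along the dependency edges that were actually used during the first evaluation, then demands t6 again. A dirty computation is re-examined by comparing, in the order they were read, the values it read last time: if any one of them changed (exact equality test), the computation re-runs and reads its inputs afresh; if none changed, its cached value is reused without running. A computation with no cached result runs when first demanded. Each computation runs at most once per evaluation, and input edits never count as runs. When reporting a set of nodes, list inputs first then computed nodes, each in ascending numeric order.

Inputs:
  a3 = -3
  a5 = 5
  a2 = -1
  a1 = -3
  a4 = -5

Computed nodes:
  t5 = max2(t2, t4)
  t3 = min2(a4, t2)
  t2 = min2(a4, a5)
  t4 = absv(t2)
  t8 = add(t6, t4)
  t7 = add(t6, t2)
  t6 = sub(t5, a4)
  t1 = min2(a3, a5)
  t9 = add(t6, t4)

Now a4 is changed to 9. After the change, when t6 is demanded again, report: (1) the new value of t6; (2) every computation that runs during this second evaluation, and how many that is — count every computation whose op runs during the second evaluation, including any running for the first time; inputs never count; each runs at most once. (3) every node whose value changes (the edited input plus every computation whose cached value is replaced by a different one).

t6 now evaluates to -4.
Run set: t2, t4, t5, t6 (4 run).
Changed values: a4, t2, t6.

Initial pass — values computed on the first demand:
  t2 = min2(-5, 5) = -5
  t4 = absv(-5) = 5
  t5 = max2(-5, 5) = 5
  t6 = sub(5, -5) = 10

Second demand — change propagation:
  t2: re-runs because a4 -5->9; new result 5.
  t4: re-runs because t2 -5->5; new result 5 (unchanged).
  t5: re-runs because t2 -5->5; new result 5 (unchanged).
  t6: re-runs because a4 -5->9; new result -4.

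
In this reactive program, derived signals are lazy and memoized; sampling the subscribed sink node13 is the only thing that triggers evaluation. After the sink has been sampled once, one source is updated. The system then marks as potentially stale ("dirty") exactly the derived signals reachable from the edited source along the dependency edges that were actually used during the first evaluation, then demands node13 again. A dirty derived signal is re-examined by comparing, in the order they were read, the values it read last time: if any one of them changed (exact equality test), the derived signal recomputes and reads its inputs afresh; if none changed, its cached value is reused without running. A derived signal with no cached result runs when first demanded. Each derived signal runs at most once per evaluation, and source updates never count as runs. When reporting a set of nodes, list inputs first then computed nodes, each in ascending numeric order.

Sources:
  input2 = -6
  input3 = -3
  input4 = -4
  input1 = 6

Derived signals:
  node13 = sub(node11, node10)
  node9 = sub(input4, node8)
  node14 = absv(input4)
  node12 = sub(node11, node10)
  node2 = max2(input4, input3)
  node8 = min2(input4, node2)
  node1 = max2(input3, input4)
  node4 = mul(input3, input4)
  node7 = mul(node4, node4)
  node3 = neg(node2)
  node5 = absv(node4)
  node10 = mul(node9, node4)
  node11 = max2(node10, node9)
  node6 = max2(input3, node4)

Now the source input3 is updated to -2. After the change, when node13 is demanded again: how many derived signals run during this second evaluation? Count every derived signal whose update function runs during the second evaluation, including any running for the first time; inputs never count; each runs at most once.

First demand of the output computes:
  node2 = max2(-4, -3) = -3
  node4 = mul(-3, -4) = 12
  node8 = min2(-4, -3) = -4
  node9 = sub(-4, -4) = 0
  node10 = mul(0, 12) = 0
  node11 = max2(0, 0) = 0
  node13 = sub(0, 0) = 0

After the edit, cleaning proceeds:
  node2: a read changed (input3 -3->-2) — executes, giving -2.
  node4: a read changed (input3 -3->-2) — executes, giving 8.
  node8: a read changed (node2 -3->-2) — executes, giving -4 — identical to its old value.
  node9: dirty, but its reads are unchanged (input4 unchanged, node8 unchanged); cached 0 stands.
  node10: a read changed (node4 12->8) — executes, giving 0 — identical to its old value.
  node11: dirty, but its reads are unchanged (node10 unchanged, node9 unchanged); cached 0 stands.
  node13: dirty, but its reads are unchanged (node11 unchanged, node10 unchanged); cached 0 stands.

Note where the cutoff bites: node9 is checked, finds nothing changed, and keeps its cache.

4 derived signals run: node2, node4, node8, node10.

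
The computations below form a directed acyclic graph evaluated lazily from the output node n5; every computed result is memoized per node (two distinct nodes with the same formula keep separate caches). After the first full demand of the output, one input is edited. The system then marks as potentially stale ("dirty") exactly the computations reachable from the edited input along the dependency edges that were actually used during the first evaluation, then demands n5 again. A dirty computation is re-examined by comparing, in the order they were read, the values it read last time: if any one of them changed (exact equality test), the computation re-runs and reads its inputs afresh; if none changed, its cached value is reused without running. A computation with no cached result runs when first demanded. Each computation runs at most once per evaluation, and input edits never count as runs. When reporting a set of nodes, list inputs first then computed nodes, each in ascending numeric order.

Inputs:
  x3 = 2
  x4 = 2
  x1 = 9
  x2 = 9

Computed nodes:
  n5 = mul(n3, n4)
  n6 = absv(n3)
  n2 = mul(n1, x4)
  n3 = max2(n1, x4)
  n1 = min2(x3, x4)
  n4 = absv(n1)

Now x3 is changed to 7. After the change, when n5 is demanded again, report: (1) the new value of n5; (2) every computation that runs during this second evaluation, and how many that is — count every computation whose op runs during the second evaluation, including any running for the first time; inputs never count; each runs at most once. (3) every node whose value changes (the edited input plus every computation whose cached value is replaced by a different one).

First demand of the output computes:
  n1 = min2(2, 2) = 2
  n3 = max2(2, 2) = 2
  n4 = absv(2) = 2
  n5 = mul(2, 2) = 4

After the edit, cleaning proceeds:
  n1: a read changed (x3 2->7) — executes, giving 2 — identical to its old value.
  n3: dirty, but its reads are unchanged (n1 unchanged, x4 unchanged); cached 2 stands.
  n4: dirty, but its reads are unchanged (n1 unchanged); cached 2 stands.
  n5: dirty, but its reads are unchanged (n3 unchanged, n4 unchanged); cached 4 stands.

Note the absorption at n1: it re-runs yet its value is the same, leaving the output's value untouched.

Demanding n5 again yields 4.
1 computations run: n1.
The nodes whose values change: x3.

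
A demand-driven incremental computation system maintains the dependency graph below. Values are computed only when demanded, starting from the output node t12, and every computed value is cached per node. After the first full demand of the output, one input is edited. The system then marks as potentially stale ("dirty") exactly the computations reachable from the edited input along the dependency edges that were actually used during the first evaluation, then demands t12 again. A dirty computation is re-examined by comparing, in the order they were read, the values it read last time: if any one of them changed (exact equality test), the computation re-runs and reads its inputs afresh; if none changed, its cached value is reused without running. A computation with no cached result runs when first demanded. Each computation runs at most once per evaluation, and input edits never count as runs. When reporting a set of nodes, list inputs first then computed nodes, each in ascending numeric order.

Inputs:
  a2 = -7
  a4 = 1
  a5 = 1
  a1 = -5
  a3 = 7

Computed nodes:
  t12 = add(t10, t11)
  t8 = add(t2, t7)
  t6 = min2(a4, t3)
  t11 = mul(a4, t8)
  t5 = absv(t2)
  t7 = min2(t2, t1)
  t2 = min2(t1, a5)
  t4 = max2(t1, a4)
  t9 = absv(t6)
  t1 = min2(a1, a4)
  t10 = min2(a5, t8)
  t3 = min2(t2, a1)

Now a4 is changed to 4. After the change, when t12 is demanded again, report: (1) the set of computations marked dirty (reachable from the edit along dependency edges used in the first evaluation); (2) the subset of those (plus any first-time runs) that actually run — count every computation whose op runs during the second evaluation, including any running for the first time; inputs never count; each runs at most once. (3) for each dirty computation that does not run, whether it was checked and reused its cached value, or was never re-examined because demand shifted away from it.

First evaluation (everything demanded from the output):
  t1 = min2(-5, 1) = -5
  t2 = min2(-5, 1) = -5
  t7 = min2(-5, -5) = -5
  t8 = add(-5, -5) = -10
  t10 = min2(1, -10) = -10
  t11 = mul(1, -10) = -10
  t12 = add(-10, -10) = -20

Propagation after the edit:
  t1: runs — a4 1->4; result -5 (same value as before).
  t2: checked — values it read are unchanged (t1 unchanged, a5 unchanged); reused cached -5 without running.
  t7: checked — values it read are unchanged (t2 unchanged, t1 unchanged); reused cached -5 without running.
  t8: checked — values it read are unchanged (t2 unchanged, t7 unchanged); reused cached -10 without running.
  t10: checked — values it read are unchanged (a5 unchanged, t8 unchanged); reused cached -10 without running.
  t11: runs — a4 1->4; result -40.
  t12: runs — t11 -10->-40; result -50.

Key observation: the cutoff stops propagation at t2 — its inputs' values are unchanged, so it reuses its cache.

Marked dirty: t1, t2, t7, t8, t10, t11, t12.
Computations that run: t1, t11, t12 — 3 in total.
Checked but reused from cache: t2, t7, t8, t10.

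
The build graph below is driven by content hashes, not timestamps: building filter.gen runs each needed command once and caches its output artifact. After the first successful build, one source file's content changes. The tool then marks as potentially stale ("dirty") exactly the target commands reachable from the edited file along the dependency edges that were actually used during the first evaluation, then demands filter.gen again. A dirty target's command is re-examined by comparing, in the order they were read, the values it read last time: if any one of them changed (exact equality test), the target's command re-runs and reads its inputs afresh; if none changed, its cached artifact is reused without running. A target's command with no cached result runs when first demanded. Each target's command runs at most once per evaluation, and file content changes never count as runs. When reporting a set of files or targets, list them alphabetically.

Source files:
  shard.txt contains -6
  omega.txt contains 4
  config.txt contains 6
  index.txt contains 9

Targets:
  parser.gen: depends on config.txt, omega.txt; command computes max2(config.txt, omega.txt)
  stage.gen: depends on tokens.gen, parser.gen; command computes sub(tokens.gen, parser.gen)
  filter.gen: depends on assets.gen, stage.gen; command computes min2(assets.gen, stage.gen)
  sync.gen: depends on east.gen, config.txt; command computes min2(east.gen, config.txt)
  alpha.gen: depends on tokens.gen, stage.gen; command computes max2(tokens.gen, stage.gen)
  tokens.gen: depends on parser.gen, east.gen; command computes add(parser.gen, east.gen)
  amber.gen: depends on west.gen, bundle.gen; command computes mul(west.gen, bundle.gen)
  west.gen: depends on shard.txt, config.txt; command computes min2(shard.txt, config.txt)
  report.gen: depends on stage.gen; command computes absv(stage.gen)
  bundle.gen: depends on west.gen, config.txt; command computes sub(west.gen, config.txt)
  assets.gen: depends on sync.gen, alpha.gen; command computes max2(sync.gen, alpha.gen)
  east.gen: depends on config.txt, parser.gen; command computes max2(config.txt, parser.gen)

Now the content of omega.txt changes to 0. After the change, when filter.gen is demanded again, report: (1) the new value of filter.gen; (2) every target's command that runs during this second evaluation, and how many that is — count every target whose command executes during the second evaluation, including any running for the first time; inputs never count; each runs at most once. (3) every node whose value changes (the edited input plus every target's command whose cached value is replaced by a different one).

Initial pass — values computed on the first demand:
  parser.gen = max2(6, 4) = 6
  east.gen = max2(6, 6) = 6
  sync.gen = min2(6, 6) = 6
  tokens.gen = add(6, 6) = 12
  stage.gen = sub(12, 6) = 6
  alpha.gen = max2(12, 6) = 12
  assets.gen = max2(6, 12) = 12
  filter.gen = min2(12, 6) = 6

Second demand — change propagation:
  parser.gen: re-runs because omega.txt 4->0; new result 6 (unchanged).
  east.gen: re-examined; everything it read last time is the same (config.txt unchanged, parser.gen unchanged) — cache 6 kept, no run.
  sync.gen: re-examined; everything it read last time is the same (east.gen unchanged, config.txt unchanged) — cache 6 kept, no run.
  tokens.gen: re-examined; everything it read last time is the same (parser.gen unchanged, east.gen unchanged) — cache 12 kept, no run.
  stage.gen: re-examined; everything it read last time is the same (tokens.gen unchanged, parser.gen unchanged) — cache 6 kept, no run.
  alpha.gen: re-examined; everything it read last time is the same (tokens.gen unchanged, stage.gen unchanged) — cache 12 kept, no run.
  assets.gen: re-examined; everything it read last time is the same (sync.gen unchanged, alpha.gen unchanged) — cache 12 kept, no run.
  filter.gen: re-examined; everything it read last time is the same (assets.gen unchanged, stage.gen unchanged) — cache 6 kept, no run.

The important point: parser.gen recomputes to an identical value, and the output ends up unchanged.

filter.gen now evaluates to 6.
Run set: parser.gen (1 run).
Changed values: omega.txt.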